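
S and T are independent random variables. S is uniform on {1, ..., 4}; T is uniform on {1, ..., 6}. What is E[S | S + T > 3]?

P(S + T > 3) = 7/8.
Summing S·P(x,y) over outcomes with S + T > 3 gives 7/3.
E[S | S + T > 3] = (7/3) / (7/8) = 8/3.

8/3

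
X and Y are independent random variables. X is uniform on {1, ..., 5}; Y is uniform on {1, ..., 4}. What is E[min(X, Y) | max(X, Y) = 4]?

16/7

P(max(X, Y) = 4) = 7/20.
Summing min(X,Y)·P(x,y) over outcomes with max(X, Y) = 4 gives 4/5.
E[min(X, Y) | max(X, Y) = 4] = (4/5) / (7/20) = 16/7.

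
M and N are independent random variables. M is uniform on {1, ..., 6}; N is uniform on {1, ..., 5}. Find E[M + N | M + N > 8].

29/3

Outcomes with M + N > 8: (4,5), (5,4), (5,5), (6,3), (6,4), (6,5), each with probability 1/30.
E[M + N | M + N > 8] = (9 + 9 + 10 + 9 + 10 + 11) / 6 = 29/3.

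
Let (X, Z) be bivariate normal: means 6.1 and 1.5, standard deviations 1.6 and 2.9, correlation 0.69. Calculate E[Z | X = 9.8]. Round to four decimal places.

6.1273

The regression of Z on X has slope ρ·σ_Z/σ_X and passes through (μ_X, μ_Z).
E[Z | X=9.8] = 1.5 + (0.69)·(2.9/1.6)·(9.8 − (6.1)) = 1.5 + (1.25063)·(3.7) = 6.1273.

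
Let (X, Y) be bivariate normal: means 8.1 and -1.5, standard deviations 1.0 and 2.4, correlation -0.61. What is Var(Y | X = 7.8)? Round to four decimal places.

For a bivariate normal, Var(Y | X=x) = σ_Y²(1 − ρ²).
Var(Y | X=7.8) = (2.4)²·(1 − (-0.61)²) = 5.76·0.6279 = 3.6167.

3.6167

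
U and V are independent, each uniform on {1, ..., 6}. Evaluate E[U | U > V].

P(U > V) = 5/12.
Summing U·P(x,y) over outcomes with U > V gives 35/18.
E[U | U > V] = (35/18) / (5/12) = 14/3.

14/3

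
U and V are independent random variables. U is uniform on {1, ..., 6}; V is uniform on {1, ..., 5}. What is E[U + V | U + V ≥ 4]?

P(U + V ≥ 4) = 9/10.
Summing (U+V)·P(x,y) over outcomes with U + V ≥ 4 gives 187/30.
E[U + V | U + V ≥ 4] = (187/30) / (9/10) = 187/27.

187/27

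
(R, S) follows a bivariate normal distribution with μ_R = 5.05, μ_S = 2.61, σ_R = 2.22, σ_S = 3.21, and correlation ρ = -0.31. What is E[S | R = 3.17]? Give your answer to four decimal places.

3.4527

E[S | R=x] = μ_S + ρ(σ_S/σ_R)(x − μ_R) for jointly normal variables.
E[S | R=3.17] = 2.61 + (-0.31)·(3.21/2.22)·(3.17 − (5.05)) = 2.61 + (-0.44824)·(-1.88) = 3.4527.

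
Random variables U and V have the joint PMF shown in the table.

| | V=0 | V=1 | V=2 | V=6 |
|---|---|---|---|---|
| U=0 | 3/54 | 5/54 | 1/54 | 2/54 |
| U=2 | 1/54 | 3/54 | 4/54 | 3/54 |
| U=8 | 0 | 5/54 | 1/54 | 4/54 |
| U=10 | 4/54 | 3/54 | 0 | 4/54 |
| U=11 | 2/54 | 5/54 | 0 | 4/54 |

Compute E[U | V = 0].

P(V = 0) = 5/27.
Σ U·P over the event = 0·(3/54) + 2·(1/54) + 10·(4/54) + 11·(2/54) = 32/27.
E[U | V = 0] = (32/27) / (5/27) = 32/5.

32/5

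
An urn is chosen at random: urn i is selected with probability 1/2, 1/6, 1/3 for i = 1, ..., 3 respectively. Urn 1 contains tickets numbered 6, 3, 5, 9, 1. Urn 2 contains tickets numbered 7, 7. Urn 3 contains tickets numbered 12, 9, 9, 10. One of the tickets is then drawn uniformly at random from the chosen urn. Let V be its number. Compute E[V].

E[V | urn 1] = (6+3+5+9+1)/5 = 24/5.
E[V | urn 2] = (7+7)/2 = 7.
E[V | urn 3] = (12+9+9+10)/4 = 10.
E[V] = (1/2)·(24/5) + (1/6)·(7) + (1/3)·(10) = 69/10.

69/10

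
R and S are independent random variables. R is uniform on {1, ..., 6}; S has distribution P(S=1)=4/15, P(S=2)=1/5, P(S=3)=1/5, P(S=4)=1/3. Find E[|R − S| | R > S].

P(R > S) = 17/30.
Summing |R−S|·P(x,y) over outcomes with R > S gives 41/30.
E[|R − S| | R > S] = (41/30) / (17/30) = 41/17.

41/17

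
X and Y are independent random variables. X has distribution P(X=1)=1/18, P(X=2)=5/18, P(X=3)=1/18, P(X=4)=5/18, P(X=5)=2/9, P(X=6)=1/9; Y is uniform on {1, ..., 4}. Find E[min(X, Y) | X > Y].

P(X > Y) = 23/36.
Summing min(X,Y)·P(x,y) over outcomes with X > Y gives 49/36.
E[min(X, Y) | X > Y] = (49/36) / (23/36) = 49/23.

49/23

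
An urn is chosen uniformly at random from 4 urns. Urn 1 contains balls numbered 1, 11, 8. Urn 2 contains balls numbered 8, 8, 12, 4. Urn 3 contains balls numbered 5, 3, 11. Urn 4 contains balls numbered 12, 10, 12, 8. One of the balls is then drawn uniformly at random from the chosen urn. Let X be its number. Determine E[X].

63/8

E[X | urn 1] = (1+11+8)/3 = 20/3.
E[X | urn 2] = (8+8+12+4)/4 = 8.
E[X | urn 3] = (5+3+11)/3 = 19/3.
E[X | urn 4] = (12+10+12+8)/4 = 21/2.
E[X] = (1/4)·(20/3) + (1/4)·(8) + (1/4)·(19/3) + (1/4)·(21/2) = 63/8.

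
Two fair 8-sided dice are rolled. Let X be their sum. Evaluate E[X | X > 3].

568/61

P(X > 3) = 61/64.
E[X | X > 3] = (71/8) / (61/64) = 568/61.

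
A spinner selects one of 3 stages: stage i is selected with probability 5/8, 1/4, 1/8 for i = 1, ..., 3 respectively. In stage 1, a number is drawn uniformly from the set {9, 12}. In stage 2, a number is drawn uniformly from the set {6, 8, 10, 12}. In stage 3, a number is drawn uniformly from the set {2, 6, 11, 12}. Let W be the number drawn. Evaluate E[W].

E[W | stage 1] = (9+12)/2 = 21/2.
E[W | stage 2] = (6+8+10+12)/4 = 9.
E[W | stage 3] = (2+6+11+12)/4 = 31/4.
E[W] = (5/8)·(21/2) + (1/4)·(9) + (1/8)·(31/4) = 313/32.

313/32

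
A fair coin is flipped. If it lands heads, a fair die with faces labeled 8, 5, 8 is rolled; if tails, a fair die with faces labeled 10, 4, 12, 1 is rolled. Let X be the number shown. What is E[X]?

E[X | heads] = (8+5+8)/3 = 7.
E[X | tails] = (10+4+12+1)/4 = 27/4.
By the law of total expectation,
E[X] = (1/2)·(7) + (1/2)·(27/4) = 55/8.

55/8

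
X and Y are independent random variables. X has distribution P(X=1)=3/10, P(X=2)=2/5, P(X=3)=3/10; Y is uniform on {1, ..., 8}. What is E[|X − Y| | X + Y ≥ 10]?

P(X + Y ≥ 10) = 1/8.
Summing |X−Y|·P(x,y) over outcomes with X + Y ≥ 10 gives 51/80.
E[|X − Y| | X + Y ≥ 10] = (51/80) / (1/8) = 51/10.

51/10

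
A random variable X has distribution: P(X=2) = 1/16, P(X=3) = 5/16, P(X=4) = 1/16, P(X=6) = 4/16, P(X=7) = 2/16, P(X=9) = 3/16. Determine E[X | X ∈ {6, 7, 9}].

P(X ∈ {6, 7, 9}) = 9/16.
Σ over the event: 6·1/4 + 7·1/8 + 9·3/16 = 65/16.
E[X | X ∈ {6, 7, 9}] = (65/16) / (9/16) = 65/9.

65/9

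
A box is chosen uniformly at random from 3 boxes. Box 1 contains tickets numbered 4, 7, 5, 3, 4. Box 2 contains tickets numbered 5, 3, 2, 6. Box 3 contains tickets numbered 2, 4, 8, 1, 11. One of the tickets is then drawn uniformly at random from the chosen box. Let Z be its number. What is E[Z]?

E[Z | box 1] = (4+7+5+3+4)/5 = 23/5.
E[Z | box 2] = (5+3+2+6)/4 = 4.
E[Z | box 3] = (2+4+8+1+11)/5 = 26/5.
By the law of total expectation,
E[Z] = (1/3)·(23/5) + (1/3)·(4) + (1/3)·(26/5) = 23/5.

23/5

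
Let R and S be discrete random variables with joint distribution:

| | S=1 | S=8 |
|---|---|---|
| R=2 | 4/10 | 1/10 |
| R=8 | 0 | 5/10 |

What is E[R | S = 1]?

2

P(S = 1) = 2/5.
Summing R·P(R=x,S=y) over the conditioning event gives 4/5.
E[R | S = 1] = (4/5) / (2/5) = 2.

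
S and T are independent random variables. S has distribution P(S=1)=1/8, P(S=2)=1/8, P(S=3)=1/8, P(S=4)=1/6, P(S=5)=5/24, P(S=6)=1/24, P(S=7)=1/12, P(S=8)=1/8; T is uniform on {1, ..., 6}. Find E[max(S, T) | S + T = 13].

38/5

P(S + T = 13) = 5/144.
Summing max(S,T)·P(x,y) over outcomes with S + T = 13 gives 19/72.
E[max(S, T) | S + T = 13] = (19/72) / (5/144) = 38/5.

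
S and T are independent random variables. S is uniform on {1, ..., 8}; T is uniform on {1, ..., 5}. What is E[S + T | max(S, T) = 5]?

70/9

Outcomes with max(S, T) = 5: (1,5), (2,5), (3,5), (4,5), (5,1), (5,2), (5,3), (5,4), (5,5), each with probability 1/40.
E[S + T | max(S, T) = 5] = (6 + 7 + 8 + 9 + 6 + 7 + 8 + 9 + 10) / 9 = 70/9.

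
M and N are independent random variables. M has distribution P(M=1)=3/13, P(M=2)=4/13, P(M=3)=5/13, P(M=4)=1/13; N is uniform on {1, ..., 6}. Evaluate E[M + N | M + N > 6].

P(M + N > 6) = 5/13.
Summing (M+N)·P(x,y) over outcomes with M + N > 6 gives 235/78.
E[M + N | M + N > 6] = (235/78) / (5/13) = 47/6.

47/6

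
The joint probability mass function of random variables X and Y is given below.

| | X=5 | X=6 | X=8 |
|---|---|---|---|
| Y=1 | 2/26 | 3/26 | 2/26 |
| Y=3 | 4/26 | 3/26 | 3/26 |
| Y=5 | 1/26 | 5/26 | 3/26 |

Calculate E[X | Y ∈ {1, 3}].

106/17

P(Y ∈ {1, 3}) = 17/26.
Σ X·P over the event = 5·(2/26) + 5·(4/26) + 6·(3/26) + 6·(3/26) + 8·(2/26) + 8·(3/26) = 53/13.
E[X | Y ∈ {1, 3}] = (53/13) / (17/26) = 106/17.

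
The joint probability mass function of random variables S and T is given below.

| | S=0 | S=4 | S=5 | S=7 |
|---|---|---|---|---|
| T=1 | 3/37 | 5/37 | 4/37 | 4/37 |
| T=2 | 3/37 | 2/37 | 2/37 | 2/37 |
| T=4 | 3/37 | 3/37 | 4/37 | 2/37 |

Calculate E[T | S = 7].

2

P(S = 7) = 8/37.
Σ T·P over the event = 1·(4/37) + 2·(2/37) + 4·(2/37) = 16/37.
E[T | S = 7] = (16/37) / (8/37) = 2.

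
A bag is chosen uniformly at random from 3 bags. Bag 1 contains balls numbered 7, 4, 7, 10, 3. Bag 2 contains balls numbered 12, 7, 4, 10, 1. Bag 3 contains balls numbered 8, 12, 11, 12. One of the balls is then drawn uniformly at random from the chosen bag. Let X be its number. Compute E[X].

95/12

E[X | bag 1] = (7+4+7+10+3)/5 = 31/5.
E[X | bag 2] = (12+7+4+10+1)/5 = 34/5.
E[X | bag 3] = (8+12+11+12)/4 = 43/4.
E[X] = (1/3)·(31/5) + (1/3)·(34/5) + (1/3)·(43/4) = 95/12.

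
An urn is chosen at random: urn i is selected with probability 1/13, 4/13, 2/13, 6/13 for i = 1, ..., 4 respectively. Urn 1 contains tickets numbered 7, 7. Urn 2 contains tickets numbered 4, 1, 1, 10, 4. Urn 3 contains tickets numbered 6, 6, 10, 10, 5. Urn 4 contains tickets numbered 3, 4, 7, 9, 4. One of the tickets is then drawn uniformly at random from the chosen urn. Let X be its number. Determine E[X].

E[X | urn 1] = (7+7)/2 = 7.
E[X | urn 2] = (4+1+1+10+4)/5 = 4.
E[X | urn 3] = (6+6+10+10+5)/5 = 37/5.
E[X | urn 4] = (3+4+7+9+4)/5 = 27/5.
E[X] = (1/13)·(7) + (4/13)·(4) + (2/13)·(37/5) + (6/13)·(27/5) = 27/5.

27/5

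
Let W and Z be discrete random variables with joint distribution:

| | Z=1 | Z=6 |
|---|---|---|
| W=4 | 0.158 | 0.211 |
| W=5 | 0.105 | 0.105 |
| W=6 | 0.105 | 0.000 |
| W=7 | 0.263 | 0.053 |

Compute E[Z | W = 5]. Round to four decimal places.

3.5000

P(W = 5) = 0.210.
Σ Z·P over the event = 1·(0.105) + 6·(0.105) = 0.735.
E[Z | W = 5] = (0.735) / (0.210) = 3.5000.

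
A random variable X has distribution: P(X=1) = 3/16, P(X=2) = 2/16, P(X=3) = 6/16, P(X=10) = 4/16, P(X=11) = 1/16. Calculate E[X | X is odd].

16/5

P(X is odd) = 5/8.
Σ over the event: 1·3/16 + 3·3/8 + 11·1/16 = 2.
E[X | X is odd] = (2) / (5/8) = 16/5.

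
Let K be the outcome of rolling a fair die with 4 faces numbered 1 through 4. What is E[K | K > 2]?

7/2

Given K > 2, K is equally likely to be any of {3, 4}.
E[K | K > 2] = (3 + 4) / 2 = 7/2.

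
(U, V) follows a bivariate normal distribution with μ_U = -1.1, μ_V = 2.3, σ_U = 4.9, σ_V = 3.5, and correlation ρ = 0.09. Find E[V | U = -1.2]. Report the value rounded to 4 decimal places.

2.2936

The regression of V on U has slope ρ·σ_V/σ_U and passes through (μ_U, μ_V).
E[V | U=-1.2] = 2.3 + (0.09)·(3.5/4.9)·(-1.2 − (-1.1)) = 2.3 + (0.064286)·(-0.1) = 2.2936.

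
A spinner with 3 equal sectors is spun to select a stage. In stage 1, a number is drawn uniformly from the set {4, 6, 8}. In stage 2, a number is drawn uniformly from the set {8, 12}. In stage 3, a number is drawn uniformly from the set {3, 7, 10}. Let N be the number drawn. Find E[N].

E[N | stage 1] = (4+6+8)/3 = 6.
E[N | stage 2] = (8+12)/2 = 10.
E[N | stage 3] = (3+7+10)/3 = 20/3.
By the law of total expectation,
E[N] = (1/3)·(6) + (1/3)·(10) + (1/3)·(20/3) = 68/9.

68/9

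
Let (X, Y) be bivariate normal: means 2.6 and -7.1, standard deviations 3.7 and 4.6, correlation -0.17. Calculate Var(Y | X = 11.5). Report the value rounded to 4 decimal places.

For a bivariate normal, Var(Y | X=x) = σ_Y²(1 − ρ²).
Var(Y | X=11.5) = (4.6)²·(1 − (-0.17)²) = 21.16·0.9711 = 20.5485.

20.5485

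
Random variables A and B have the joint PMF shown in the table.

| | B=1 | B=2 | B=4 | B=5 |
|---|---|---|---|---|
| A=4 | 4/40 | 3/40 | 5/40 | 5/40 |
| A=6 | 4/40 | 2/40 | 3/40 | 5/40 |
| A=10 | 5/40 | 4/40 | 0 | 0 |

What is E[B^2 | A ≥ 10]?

7/3

P(A ≥ 10) = 9/40.
Σ B^2·P over the event = 1·(5/40) + 4·(4/40) = 21/40.
E[B^2 | A ≥ 10] = (21/40) / (9/40) = 7/3.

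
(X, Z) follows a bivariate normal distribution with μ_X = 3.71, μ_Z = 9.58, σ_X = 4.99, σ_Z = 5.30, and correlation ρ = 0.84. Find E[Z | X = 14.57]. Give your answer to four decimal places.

19.2691

E[Z | X=x] = μ_Z + ρ(σ_Z/σ_X)(x − μ_X) for jointly normal variables.
E[Z | X=14.57] = 9.58 + (0.84)·(5.30/4.99)·(14.57 − (3.71)) = 9.58 + (0.89218)·(10.86) = 19.2691.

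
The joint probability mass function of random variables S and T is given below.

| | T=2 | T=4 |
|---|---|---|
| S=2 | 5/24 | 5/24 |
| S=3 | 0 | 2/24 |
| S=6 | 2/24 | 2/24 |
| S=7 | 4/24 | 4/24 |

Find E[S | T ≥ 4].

56/13

P(T ≥ 4) = 13/24.
Σ S·P over the event = 2·(5/24) + 3·(2/24) + 6·(2/24) + 7·(4/24) = 7/3.
E[S | T ≥ 4] = (7/3) / (13/24) = 56/13.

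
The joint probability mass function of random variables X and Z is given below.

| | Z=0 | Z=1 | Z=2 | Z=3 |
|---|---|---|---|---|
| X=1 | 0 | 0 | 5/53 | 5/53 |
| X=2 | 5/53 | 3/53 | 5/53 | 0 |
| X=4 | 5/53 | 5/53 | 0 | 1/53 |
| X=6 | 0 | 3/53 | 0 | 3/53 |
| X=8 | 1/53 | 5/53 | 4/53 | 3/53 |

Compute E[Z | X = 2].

P(X = 2) = 13/53.
Σ Z·P over the event = 0·(5/53) + 1·(3/53) + 2·(5/53) = 13/53.
E[Z | X = 2] = (13/53) / (13/53) = 1.

1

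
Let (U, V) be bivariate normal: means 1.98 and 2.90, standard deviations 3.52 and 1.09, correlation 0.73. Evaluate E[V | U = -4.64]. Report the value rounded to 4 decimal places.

The regression of V on U has slope ρ·σ_V/σ_U and passes through (μ_U, μ_V).
E[V | U=-4.64] = 2.90 + (0.73)·(1.09/3.52)·(-4.64 − (1.98)) = 2.90 + (0.22605)·(-6.62) = 1.4035.

1.4035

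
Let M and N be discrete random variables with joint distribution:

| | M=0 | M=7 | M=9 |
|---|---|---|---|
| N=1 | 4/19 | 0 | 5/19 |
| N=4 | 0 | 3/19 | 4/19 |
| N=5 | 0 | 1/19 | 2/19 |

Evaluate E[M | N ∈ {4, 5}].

P(N ∈ {4, 5}) = 10/19.
Σ M·P over the event = 7·(3/19) + 7·(1/19) + 9·(4/19) + 9·(2/19) = 82/19.
E[M | N ∈ {4, 5}] = (82/19) / (10/19) = 41/5.

41/5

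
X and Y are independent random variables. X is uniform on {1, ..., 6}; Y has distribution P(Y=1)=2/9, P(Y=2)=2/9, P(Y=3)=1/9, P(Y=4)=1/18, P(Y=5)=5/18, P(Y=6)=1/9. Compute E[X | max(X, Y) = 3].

18/7

P(max(X, Y) = 3) = 7/54.
Summing X·P(x,y) over outcomes with max(X, Y) = 3 gives 1/3.
E[X | max(X, Y) = 3] = (1/3) / (7/54) = 18/7.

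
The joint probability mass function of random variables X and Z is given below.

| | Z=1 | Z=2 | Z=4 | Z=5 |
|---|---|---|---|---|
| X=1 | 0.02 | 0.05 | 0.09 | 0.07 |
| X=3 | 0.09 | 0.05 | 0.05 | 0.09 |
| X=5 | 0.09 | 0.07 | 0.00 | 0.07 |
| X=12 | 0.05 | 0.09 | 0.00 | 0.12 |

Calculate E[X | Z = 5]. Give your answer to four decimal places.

6.0857

P(Z = 5) = 0.35.
Σ X·P over the event = 1·(0.07) + 3·(0.09) + 5·(0.07) + 12·(0.12) = 2.13.
E[X | Z = 5] = (2.13) / (0.35) = 6.0857.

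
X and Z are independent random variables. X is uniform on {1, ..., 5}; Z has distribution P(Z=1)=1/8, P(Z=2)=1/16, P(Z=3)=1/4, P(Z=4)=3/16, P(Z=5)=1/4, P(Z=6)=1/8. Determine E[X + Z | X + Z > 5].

449/58

P(X + Z > 5) = 29/40.
Summing (X+Z)·P(x,y) over outcomes with X + Z > 5 gives 449/80.
E[X + Z | X + Z > 5] = (449/80) / (29/40) = 449/58.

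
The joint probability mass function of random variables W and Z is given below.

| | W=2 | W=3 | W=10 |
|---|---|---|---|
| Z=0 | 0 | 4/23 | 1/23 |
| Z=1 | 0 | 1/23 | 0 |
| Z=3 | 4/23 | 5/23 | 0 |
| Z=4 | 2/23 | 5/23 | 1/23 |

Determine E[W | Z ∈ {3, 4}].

P(Z ∈ {3, 4}) = 17/23.
Σ W·P over the event = 2·(4/23) + 2·(2/23) + 3·(5/23) + 3·(5/23) + 10·(1/23) = 52/23.
E[W | Z ∈ {3, 4}] = (52/23) / (17/23) = 52/17.

52/17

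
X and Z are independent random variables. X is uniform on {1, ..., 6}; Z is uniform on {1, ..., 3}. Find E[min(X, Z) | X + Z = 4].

Outcomes with X + Z = 4: (1,3), (2,2), (3,1), each with probability 1/18.
E[min(X, Z) | X + Z = 4] = (1 + 2 + 1) / 3 = 4/3.

4/3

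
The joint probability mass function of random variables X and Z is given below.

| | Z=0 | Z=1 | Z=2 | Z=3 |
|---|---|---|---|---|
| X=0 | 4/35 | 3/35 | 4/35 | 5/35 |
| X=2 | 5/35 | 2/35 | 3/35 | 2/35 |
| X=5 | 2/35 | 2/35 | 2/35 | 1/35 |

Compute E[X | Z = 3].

9/8

P(Z = 3) = 8/35.
Summing X·P(X=x,Z=y) over the conditioning event gives 9/35.
E[X | Z = 3] = (9/35) / (8/35) = 9/8.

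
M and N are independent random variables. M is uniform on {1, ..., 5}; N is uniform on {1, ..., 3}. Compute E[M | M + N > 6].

Outcomes with M + N > 6: (4,3), (5,2), (5,3), each with probability 1/15.
E[M | M + N > 6] = (4 + 5 + 5) / 3 = 14/3.

14/3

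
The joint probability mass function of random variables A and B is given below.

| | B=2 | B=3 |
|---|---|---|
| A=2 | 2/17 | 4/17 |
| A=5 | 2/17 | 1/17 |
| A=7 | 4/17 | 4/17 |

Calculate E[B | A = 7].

5/2

P(A = 7) = 8/17.
Summing B·P(A=x,B=y) over the conditioning event gives 20/17.
E[B | A = 7] = (20/17) / (8/17) = 5/2.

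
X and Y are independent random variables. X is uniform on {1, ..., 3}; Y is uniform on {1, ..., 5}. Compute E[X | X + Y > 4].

20/9

Outcomes with X + Y > 4: (1,4), (1,5), (2,3), (2,4), (2,5), (3,2), (3,3), (3,4), (3,5), each with probability 1/15.
E[X | X + Y > 4] = (1 + 1 + 2 + 2 + 2 + 3 + 3 + 3 + 3) / 9 = 20/9.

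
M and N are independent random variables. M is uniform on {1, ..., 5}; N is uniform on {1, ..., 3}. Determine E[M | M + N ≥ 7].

Outcomes with M + N ≥ 7: (4,3), (5,2), (5,3), each with probability 1/15.
E[M | M + N ≥ 7] = (4 + 5 + 5) / 3 = 14/3.

14/3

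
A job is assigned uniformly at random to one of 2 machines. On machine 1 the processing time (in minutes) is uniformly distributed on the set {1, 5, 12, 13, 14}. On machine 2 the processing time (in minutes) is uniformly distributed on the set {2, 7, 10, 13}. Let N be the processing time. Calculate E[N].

17/2

E[N | machine 1] = (1+5+12+13+14)/5 = 9.
E[N | machine 2] = (2+7+10+13)/4 = 8.
By the law of total expectation,
E[N] = (1/2)·(9) + (1/2)·(8) = 17/2.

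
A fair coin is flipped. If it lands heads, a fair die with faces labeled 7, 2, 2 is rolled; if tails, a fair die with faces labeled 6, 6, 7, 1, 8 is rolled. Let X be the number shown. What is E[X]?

139/30

E[X | heads] = (7+2+2)/3 = 11/3.
E[X | tails] = (6+6+7+1+8)/5 = 28/5.
By the law of total expectation,
E[X] = (1/2)·(11/3) + (1/2)·(28/5) = 139/30.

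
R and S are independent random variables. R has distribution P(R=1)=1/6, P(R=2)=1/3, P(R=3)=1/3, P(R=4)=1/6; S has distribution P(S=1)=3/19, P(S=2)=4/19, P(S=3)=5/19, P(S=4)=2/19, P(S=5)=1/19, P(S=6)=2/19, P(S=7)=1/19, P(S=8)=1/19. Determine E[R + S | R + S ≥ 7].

P(R + S ≥ 7) = 20/57.
Summing (R+S)·P(x,y) over outcomes with R + S ≥ 7 gives 170/57.
E[R + S | R + S ≥ 7] = (170/57) / (20/57) = 17/2.

17/2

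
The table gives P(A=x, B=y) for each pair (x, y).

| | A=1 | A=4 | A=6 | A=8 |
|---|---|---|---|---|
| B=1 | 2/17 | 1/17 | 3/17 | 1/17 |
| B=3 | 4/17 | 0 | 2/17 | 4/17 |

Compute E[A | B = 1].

32/7

P(B = 1) = 7/17.
Σ A·P over the event = 1·(2/17) + 4·(1/17) + 6·(3/17) + 8·(1/17) = 32/17.
E[A | B = 1] = (32/17) / (7/17) = 32/7.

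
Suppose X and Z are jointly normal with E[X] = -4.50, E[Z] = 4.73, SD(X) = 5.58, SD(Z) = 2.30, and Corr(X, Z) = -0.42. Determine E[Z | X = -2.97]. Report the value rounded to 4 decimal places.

The regression of Z on X has slope ρ·σ_Z/σ_X and passes through (μ_X, μ_Z).
E[Z | X=-2.97] = 4.73 + (-0.42)·(2.30/5.58)·(-2.97 − (-4.50)) = 4.73 + (-0.17312)·(1.53) = 4.4651.

4.4651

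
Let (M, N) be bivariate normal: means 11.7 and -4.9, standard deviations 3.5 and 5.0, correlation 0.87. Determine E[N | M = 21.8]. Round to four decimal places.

7.6529

E[N | M=x] = μ_N + ρ(σ_N/σ_M)(x − μ_M) for jointly normal variables.
E[N | M=21.8] = -4.9 + (0.87)·(5.0/3.5)·(21.8 − (11.7)) = -4.9 + (1.24286)·(10.1) = 7.6529.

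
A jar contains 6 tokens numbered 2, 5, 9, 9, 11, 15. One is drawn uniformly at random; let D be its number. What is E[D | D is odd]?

49/5

P(D is odd) = 5/6.
Σ over the event: 5·1/6 + 9·1/3 + 11·1/6 + 15·1/6 = 49/6.
E[D | D is odd] = (49/6) / (5/6) = 49/5.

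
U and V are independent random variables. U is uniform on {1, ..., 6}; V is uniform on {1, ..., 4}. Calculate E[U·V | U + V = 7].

10

Outcomes with U + V = 7: (3,4), (4,3), (5,2), (6,1), each with probability 1/24.
E[U·V | U + V = 7] = (12 + 12 + 10 + 6) / 4 = 10.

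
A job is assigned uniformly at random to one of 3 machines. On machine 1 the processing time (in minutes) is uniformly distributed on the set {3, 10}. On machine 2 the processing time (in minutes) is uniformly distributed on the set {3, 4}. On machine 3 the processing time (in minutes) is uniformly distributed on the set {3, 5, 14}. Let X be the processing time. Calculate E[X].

52/9

E[X | machine 1] = (3+10)/2 = 13/2.
E[X | machine 2] = (3+4)/2 = 7/2.
E[X | machine 3] = (3+5+14)/3 = 22/3.
By the law of total expectation,
E[X] = (1/3)·(13/2) + (1/3)·(7/2) + (1/3)·(22/3) = 52/9.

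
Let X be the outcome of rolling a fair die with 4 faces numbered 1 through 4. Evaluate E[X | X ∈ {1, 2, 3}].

P(X ∈ {1, 2, 3}) = 3/4.
Σ over the event: 1·1/4 + 2·1/4 + 3·1/4 = 3/2.
E[X | X ∈ {1, 2, 3}] = (3/2) / (3/4) = 2.

2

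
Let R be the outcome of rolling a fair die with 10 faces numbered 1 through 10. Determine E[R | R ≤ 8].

9/2

Given R ≤ 8, R is equally likely to be any of {1, 2, 3, 4, 5, 6, 7, 8}.
E[R | R ≤ 8] = (1 + 2 + 3 + 4 + 5 + 6 + 7 + 8) / 8 = 9/2.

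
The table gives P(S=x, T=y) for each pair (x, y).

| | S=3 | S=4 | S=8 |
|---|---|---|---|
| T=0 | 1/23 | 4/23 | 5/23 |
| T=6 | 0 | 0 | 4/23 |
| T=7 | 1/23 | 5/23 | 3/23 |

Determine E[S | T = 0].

P(T = 0) = 10/23.
Summing S·P(S=x,T=y) over the conditioning event gives 59/23.
E[S | T = 0] = (59/23) / (10/23) = 59/10.

59/10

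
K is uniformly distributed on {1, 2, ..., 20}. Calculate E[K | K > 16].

Given K > 16, K is equally likely to be any of {17, 18, 19, 20}.
E[K | K > 16] = (17 + 18 + 19 + 20) / 4 = 37/2.

37/2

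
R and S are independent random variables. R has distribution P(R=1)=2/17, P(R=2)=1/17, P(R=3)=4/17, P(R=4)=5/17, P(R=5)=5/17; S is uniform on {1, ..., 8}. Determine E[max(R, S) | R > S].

P(R > S) = 11/34.
Summing max(R,S)·P(x,y) over outcomes with R > S gives 93/68.
E[max(R, S) | R > S] = (93/68) / (11/34) = 93/22.

93/22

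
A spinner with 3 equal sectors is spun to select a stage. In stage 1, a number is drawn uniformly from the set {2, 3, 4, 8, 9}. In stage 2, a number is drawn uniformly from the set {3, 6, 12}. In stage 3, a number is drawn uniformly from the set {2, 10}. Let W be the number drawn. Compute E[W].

E[W | stage 1] = (2+3+4+8+9)/5 = 26/5.
E[W | stage 2] = (3+6+12)/3 = 7.
E[W | stage 3] = (2+10)/2 = 6.
By the law of total expectation,
E[W] = (1/3)·(26/5) + (1/3)·(7) + (1/3)·(6) = 91/15.

91/15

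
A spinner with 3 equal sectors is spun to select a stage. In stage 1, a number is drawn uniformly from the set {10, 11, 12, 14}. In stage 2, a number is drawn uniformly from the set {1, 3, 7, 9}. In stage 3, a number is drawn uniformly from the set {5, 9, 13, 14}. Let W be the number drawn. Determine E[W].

E[W | stage 1] = (10+11+12+14)/4 = 47/4.
E[W | stage 2] = (1+3+7+9)/4 = 5.
E[W | stage 3] = (5+9+13+14)/4 = 41/4.
By the law of total expectation,
E[W] = (1/3)·(47/4) + (1/3)·(5) + (1/3)·(41/4) = 9.

9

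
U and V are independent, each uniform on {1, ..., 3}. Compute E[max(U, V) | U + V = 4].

Outcomes with U + V = 4: (1,3), (2,2), (3,1), each with probability 1/9.
E[max(U, V) | U + V = 4] = (3 + 2 + 3) / 3 = 8/3.

8/3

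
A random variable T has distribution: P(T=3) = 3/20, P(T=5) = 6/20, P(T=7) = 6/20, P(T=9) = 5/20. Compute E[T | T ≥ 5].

P(T ≥ 5) = 17/20.
Σ over the event: 5·3/10 + 7·3/10 + 9·1/4 = 117/20.
E[T | T ≥ 5] = (117/20) / (17/20) = 117/17.

117/17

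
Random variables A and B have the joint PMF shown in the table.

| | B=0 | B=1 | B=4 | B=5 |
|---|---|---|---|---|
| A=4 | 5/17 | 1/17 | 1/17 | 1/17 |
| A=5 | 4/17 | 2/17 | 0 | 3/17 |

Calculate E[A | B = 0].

40/9

P(B = 0) = 9/17.
Σ A·P over the event = 4·(5/17) + 5·(4/17) = 40/17.
E[A | B = 0] = (40/17) / (9/17) = 40/9.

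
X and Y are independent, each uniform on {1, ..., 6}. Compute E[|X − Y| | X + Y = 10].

Outcomes with X + Y = 10: (4,6), (5,5), (6,4), each with probability 1/36.
E[|X − Y| | X + Y = 10] = (2 + 0 + 2) / 3 = 4/3.

4/3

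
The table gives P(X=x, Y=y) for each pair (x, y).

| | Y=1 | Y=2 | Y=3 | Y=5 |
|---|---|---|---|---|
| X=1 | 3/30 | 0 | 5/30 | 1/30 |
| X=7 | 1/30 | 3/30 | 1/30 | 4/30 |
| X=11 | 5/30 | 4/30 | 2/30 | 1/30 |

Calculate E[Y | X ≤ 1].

P(X ≤ 1) = 3/10.
Summing Y·P(X=x,Y=y) over the conditioning event gives 23/30.
E[Y | X ≤ 1] = (23/30) / (3/10) = 23/9.

23/9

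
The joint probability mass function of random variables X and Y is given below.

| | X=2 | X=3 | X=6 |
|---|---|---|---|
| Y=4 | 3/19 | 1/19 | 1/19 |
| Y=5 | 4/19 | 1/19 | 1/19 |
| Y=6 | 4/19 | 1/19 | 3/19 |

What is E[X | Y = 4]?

3

P(Y = 4) = 5/19.
Σ X·P over the event = 2·(3/19) + 3·(1/19) + 6·(1/19) = 15/19.
E[X | Y = 4] = (15/19) / (5/19) = 3.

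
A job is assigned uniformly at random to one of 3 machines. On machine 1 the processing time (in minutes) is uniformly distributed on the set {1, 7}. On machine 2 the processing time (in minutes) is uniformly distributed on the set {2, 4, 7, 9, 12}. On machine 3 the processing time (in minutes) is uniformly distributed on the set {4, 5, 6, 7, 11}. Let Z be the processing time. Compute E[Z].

29/5

E[Z | machine 1] = (1+7)/2 = 4.
E[Z | machine 2] = (2+4+7+9+12)/5 = 34/5.
E[Z | machine 3] = (4+5+6+7+11)/5 = 33/5.
By the law of total expectation,
E[Z] = (1/3)·(4) + (1/3)·(34/5) + (1/3)·(33/5) = 29/5.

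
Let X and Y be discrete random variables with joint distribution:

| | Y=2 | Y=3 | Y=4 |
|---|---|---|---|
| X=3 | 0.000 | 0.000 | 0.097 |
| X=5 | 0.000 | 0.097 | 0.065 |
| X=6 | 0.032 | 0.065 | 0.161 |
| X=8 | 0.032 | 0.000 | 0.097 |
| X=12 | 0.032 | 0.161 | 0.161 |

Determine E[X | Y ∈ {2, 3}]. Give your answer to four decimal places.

P(Y ∈ {2, 3}) = 0.419.
Σ X·P over the event = 5·(0.097) + 6·(0.032) + 6·(0.065) + 8·(0.032) + 12·(0.032) + 12·(0.161) = 3.639.
E[X | Y ∈ {2, 3}] = (3.639) / (0.419) = 8.6850.

8.6850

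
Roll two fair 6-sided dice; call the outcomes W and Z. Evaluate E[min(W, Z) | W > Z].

P(W > Z) = 5/12.
Summing min(W,Z)·P(x,y) over outcomes with W > Z gives 35/36.
E[min(W, Z) | W > Z] = (35/36) / (5/12) = 7/3.

7/3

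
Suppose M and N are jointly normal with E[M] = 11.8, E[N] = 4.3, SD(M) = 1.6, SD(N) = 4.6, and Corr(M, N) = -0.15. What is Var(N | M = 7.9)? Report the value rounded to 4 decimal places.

For a bivariate normal, Var(N | M=x) = σ_N²(1 − ρ²).
Var(N | M=7.9) = (4.6)²·(1 − (-0.15)²) = 21.16·0.9775 = 20.6839.

20.6839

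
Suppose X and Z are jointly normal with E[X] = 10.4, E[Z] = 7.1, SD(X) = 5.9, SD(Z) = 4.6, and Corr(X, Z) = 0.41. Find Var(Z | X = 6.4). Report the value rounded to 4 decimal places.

17.6030

Var(Z | X=x) = (1 − ρ²)·σ_Z².
Var(Z | X=6.4) = (4.6)²·(1 − (0.41)²) = 21.16·0.8319 = 17.6030.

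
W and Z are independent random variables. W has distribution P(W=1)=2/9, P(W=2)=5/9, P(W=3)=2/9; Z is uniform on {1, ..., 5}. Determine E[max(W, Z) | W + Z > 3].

65/18

P(W + Z > 3) = 4/5.
Summing max(W,Z)·P(x,y) over outcomes with W + Z > 3 gives 26/9.
E[max(W, Z) | W + Z > 3] = (26/9) / (4/5) = 65/18.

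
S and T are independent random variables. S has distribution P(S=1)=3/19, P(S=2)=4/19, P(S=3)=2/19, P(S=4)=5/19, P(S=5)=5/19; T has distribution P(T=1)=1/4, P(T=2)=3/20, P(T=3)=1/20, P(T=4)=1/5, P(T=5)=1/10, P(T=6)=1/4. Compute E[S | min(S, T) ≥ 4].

P(min(S, T) ≥ 4) = 11/38.
Summing S·P(x,y) over outcomes with min(S, T) ≥ 4 gives 99/76.
E[S | min(S, T) ≥ 4] = (99/76) / (11/38) = 9/2.

9/2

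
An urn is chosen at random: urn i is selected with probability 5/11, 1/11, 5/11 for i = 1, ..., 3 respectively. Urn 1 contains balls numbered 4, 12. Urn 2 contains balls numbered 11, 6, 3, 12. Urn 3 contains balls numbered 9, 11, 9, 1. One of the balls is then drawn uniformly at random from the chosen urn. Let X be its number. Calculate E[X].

E[X | urn 1] = (4+12)/2 = 8.
E[X | urn 2] = (11+6+3+12)/4 = 8.
E[X | urn 3] = (9+11+9+1)/4 = 15/2.
By the law of total expectation,
E[X] = (5/11)·(8) + (1/11)·(8) + (5/11)·(15/2) = 171/22.

171/22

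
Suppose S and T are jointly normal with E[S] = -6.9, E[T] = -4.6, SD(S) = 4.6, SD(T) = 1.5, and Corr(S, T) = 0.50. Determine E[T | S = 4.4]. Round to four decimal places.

-2.7576

E[T | S=x] = μ_T + ρ(σ_T/σ_S)(x − μ_S) for jointly normal variables.
E[T | S=4.4] = -4.6 + (0.50)·(1.5/4.6)·(4.4 − (-6.9)) = -4.6 + (0.16304)·(11.3) = -2.7576.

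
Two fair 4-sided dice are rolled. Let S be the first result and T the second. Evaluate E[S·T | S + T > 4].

Outcomes with S + T > 4: (1,4), (2,3), (2,4), (3,2), (3,3), (3,4), (4,1), (4,2), (4,3), (4,4), each with probability 1/16.
E[S·T | S + T > 4] = (4 + 6 + 8 + 6 + 9 + 12 + 4 + 8 + 12 + 16) / 10 = 17/2.

17/2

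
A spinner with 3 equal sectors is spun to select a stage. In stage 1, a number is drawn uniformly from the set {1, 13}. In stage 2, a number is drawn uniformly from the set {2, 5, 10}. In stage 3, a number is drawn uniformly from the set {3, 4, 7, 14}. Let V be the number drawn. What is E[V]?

E[V | stage 1] = (1+13)/2 = 7.
E[V | stage 2] = (2+5+10)/3 = 17/3.
E[V | stage 3] = (3+4+7+14)/4 = 7.
E[V] = (1/3)·(7) + (1/3)·(17/3) + (1/3)·(7) = 59/9.

59/9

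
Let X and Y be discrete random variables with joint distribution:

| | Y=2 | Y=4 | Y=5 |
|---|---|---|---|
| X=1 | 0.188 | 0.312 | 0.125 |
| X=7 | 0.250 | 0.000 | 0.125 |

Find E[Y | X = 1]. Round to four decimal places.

P(X = 1) = 0.625.
Σ Y·P over the event = 2·(0.188) + 4·(0.312) + 5·(0.125) = 2.249.
E[Y | X = 1] = (2.249) / (0.625) = 3.5984.

3.5984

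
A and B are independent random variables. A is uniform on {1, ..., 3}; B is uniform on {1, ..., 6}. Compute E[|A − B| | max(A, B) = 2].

2/3

P(max(A, B) = 2) = 1/6.
Summing |A−B|·P(x,y) over outcomes with max(A, B) = 2 gives 1/9.
E[|A − B| | max(A, B) = 2] = (1/9) / (1/6) = 2/3.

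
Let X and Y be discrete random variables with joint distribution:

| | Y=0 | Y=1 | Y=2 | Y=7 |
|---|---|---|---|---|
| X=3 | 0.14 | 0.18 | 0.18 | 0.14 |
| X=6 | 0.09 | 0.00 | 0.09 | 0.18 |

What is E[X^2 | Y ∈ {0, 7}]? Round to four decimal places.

P(Y ∈ {0, 7}) = 0.55.
Σ X^2·P over the event = 9·(0.14) + 9·(0.14) + 36·(0.09) + 36·(0.18) = 12.24.
E[X^2 | Y ∈ {0, 7}] = (12.24) / (0.55) = 22.2545.

22.2545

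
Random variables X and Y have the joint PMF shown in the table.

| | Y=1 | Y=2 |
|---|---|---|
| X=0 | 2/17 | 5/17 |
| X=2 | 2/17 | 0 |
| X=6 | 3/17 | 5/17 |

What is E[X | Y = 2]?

P(Y = 2) = 10/17.
Σ X·P over the event = 0·(5/17) + 6·(5/17) = 30/17.
E[X | Y = 2] = (30/17) / (10/17) = 3.

3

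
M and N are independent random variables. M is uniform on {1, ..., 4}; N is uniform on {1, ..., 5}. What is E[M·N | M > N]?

P(M > N) = 3/10.
Summing MN·P(x,y) over outcomes with M > N gives 7/4.
E[M·N | M > N] = (7/4) / (3/10) = 35/6.

35/6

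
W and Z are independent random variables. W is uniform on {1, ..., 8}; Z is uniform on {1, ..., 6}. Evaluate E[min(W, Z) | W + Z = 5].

Outcomes with W + Z = 5: (1,4), (2,3), (3,2), (4,1), each with probability 1/48.
E[min(W, Z) | W + Z = 5] = (1 + 2 + 2 + 1) / 4 = 3/2.

3/2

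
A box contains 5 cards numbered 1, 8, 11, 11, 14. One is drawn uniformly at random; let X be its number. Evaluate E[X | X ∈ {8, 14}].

P(X ∈ {8, 14}) = 2/5.
Σ over the event: 8·1/5 + 14·1/5 = 22/5.
E[X | X ∈ {8, 14}] = (22/5) / (2/5) = 11.

11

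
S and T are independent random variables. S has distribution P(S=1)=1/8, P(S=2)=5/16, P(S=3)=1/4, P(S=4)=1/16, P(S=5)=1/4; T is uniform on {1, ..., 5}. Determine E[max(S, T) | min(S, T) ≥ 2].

P(min(S, T) ≥ 2) = 7/10.
Summing max(S,T)·P(x,y) over outcomes with min(S, T) ≥ 2 gives 227/80.
E[max(S, T) | min(S, T) ≥ 2] = (227/80) / (7/10) = 227/56.

227/56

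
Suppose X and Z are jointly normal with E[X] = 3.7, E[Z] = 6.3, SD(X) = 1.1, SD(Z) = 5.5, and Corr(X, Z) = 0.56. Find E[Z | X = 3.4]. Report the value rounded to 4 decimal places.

5.4600

For a bivariate normal, E[Z | X=x] = μ_Z + ρ·(σ_Z/σ_X)·(x − μ_X).
E[Z | X=3.4] = 6.3 + (0.56)·(5.5/1.1)·(3.4 − (3.7)) = 6.3 + (2.8)·(-0.3) = 5.4600.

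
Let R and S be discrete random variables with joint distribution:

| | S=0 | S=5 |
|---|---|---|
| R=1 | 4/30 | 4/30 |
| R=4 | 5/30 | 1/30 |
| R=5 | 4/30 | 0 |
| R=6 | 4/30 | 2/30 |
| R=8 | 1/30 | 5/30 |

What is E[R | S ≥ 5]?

5

P(S ≥ 5) = 2/5.
Σ R·P over the event = 1·(4/30) + 4·(1/30) + 6·(2/30) + 8·(5/30) = 2.
E[R | S ≥ 5] = (2) / (2/5) = 5.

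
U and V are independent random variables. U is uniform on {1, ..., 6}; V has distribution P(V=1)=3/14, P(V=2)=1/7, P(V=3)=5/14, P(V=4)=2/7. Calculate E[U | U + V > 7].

127/24

P(U + V > 7) = 2/7.
Summing U·P(x,y) over outcomes with U + V > 7 gives 127/84.
E[U | U + V > 7] = (127/84) / (2/7) = 127/24.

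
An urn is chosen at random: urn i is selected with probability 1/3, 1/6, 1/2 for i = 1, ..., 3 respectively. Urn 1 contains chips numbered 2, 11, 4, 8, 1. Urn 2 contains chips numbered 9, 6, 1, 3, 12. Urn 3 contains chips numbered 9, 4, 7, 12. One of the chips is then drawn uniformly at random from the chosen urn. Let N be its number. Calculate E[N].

E[N | urn 1] = (2+11+4+8+1)/5 = 26/5.
E[N | urn 2] = (9+6+1+3+12)/5 = 31/5.
E[N | urn 3] = (9+4+7+12)/4 = 8.
By the law of total expectation,
E[N] = (1/3)·(26/5) + (1/6)·(31/5) + (1/2)·(8) = 203/30.

203/30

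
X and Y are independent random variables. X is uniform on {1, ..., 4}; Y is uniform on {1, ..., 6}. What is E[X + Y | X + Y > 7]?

26/3

P(X + Y > 7) = 1/4.
Summing (X+Y)·P(x,y) over outcomes with X + Y > 7 gives 13/6.
E[X + Y | X + Y > 7] = (13/6) / (1/4) = 26/3.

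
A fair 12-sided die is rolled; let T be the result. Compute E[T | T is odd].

6

Given T is odd, T is equally likely to be any of {1, 3, 5, 7, 9, 11}.
E[T | T is odd] = (1 + 3 + 5 + 7 + 9 + 11) / 6 = 6.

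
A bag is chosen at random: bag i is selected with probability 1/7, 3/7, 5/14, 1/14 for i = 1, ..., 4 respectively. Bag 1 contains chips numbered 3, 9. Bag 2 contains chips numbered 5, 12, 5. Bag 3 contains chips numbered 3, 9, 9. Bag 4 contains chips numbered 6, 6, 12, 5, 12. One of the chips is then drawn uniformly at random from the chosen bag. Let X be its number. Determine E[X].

248/35

E[X | bag 1] = (3+9)/2 = 6.
E[X | bag 2] = (5+12+5)/3 = 22/3.
E[X | bag 3] = (3+9+9)/3 = 7.
E[X | bag 4] = (6+6+12+5+12)/5 = 41/5.
By the law of total expectation,
E[X] = (1/7)·(6) + (3/7)·(22/3) + (5/14)·(7) + (1/14)·(41/5) = 248/35.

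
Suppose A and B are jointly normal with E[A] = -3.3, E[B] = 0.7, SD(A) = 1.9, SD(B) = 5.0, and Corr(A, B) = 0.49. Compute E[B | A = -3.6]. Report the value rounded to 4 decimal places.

0.3132

E[B | A=x] = μ_B + ρ(σ_B/σ_A)(x − μ_A) for jointly normal variables.
E[B | A=-3.6] = 0.7 + (0.49)·(5.0/1.9)·(-3.6 − (-3.3)) = 0.7 + (1.2895)·(-0.3) = 0.3132.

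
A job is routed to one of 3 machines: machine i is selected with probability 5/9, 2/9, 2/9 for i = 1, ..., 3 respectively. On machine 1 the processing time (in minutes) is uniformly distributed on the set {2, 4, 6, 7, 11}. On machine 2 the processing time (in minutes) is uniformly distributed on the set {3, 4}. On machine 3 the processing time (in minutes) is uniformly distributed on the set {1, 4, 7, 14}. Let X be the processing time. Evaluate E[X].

50/9

E[X | machine 1] = (2+4+6+7+11)/5 = 6.
E[X | machine 2] = (3+4)/2 = 7/2.
E[X | machine 3] = (1+4+7+14)/4 = 13/2.
By the law of total expectation,
E[X] = (5/9)·(6) + (2/9)·(7/2) + (2/9)·(13/2) = 50/9.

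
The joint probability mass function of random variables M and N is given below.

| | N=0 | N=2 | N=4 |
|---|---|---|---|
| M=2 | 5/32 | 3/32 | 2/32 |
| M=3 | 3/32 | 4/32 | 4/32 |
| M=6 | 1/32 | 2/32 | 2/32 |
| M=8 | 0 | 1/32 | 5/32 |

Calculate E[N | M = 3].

P(M = 3) = 11/32.
Σ N·P over the event = 0·(3/32) + 2·(4/32) + 4·(4/32) = 3/4.
E[N | M = 3] = (3/4) / (11/32) = 24/11.

24/11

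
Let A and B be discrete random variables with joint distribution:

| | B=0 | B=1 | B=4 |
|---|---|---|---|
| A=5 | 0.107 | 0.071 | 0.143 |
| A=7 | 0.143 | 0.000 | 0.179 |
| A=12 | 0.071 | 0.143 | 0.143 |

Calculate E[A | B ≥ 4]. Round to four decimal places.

7.9226

P(B ≥ 4) = 0.465.
Σ A·P over the event = 5·(0.143) + 7·(0.179) + 12·(0.143) = 3.684.
E[A | B ≥ 4] = (3.684) / (0.465) = 7.9226.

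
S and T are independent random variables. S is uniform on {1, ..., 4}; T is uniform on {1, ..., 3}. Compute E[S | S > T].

Outcomes with S > T: (2,1), (3,1), (3,2), (4,1), (4,2), (4,3), each with probability 1/12.
E[S | S > T] = (2 + 3 + 3 + 4 + 4 + 4) / 6 = 10/3.

10/3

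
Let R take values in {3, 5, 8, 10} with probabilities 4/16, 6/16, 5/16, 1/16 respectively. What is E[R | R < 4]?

3

P(R < 4) = 1/4.
Σ over the event: 3·1/4 = 3/4.
E[R | R < 4] = (3/4) / (1/4) = 3.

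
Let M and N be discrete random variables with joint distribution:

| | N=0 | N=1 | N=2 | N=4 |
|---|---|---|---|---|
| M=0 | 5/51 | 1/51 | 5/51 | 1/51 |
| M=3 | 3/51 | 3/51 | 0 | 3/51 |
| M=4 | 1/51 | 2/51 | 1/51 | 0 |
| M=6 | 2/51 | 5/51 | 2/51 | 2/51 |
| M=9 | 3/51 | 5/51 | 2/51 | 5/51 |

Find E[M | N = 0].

P(N = 0) = 14/51.
Σ M·P over the event = 0·(5/51) + 3·(3/51) + 4·(1/51) + 6·(2/51) + 9·(3/51) = 52/51.
E[M | N = 0] = (52/51) / (14/51) = 26/7.

26/7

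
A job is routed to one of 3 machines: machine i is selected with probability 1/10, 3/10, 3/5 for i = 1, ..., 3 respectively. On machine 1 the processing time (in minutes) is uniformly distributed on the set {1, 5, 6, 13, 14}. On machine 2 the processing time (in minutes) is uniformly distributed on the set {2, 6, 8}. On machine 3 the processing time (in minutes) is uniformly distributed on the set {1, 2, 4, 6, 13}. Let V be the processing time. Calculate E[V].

E[V | machine 1] = (1+5+6+13+14)/5 = 39/5.
E[V | machine 2] = (2+6+8)/3 = 16/3.
E[V | machine 3] = (1+2+4+6+13)/5 = 26/5.
By the law of total expectation,
E[V] = (1/10)·(39/5) + (3/10)·(16/3) + (3/5)·(26/5) = 11/2.

11/2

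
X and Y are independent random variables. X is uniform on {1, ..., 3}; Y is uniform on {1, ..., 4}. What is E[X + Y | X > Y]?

P(X > Y) = 1/4.
Summing (X+Y)·P(x,y) over outcomes with X > Y gives 1.
E[X + Y | X > Y] = (1) / (1/4) = 4.

4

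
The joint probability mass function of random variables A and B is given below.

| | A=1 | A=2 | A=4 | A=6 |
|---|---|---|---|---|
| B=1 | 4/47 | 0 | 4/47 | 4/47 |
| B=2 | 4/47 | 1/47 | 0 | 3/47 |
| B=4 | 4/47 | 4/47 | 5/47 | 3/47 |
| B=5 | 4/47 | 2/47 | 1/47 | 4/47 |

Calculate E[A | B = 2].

3

P(B = 2) = 8/47.
Σ A·P over the event = 1·(4/47) + 2·(1/47) + 6·(3/47) = 24/47.
E[A | B = 2] = (24/47) / (8/47) = 3.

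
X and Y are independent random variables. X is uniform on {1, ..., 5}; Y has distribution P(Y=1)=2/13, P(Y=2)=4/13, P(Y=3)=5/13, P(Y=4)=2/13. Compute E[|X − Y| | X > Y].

P(X > Y) = 32/65.
Summing |X−Y|·P(x,y) over outcomes with X > Y gives 61/65.
E[|X − Y| | X > Y] = (61/65) / (32/65) = 61/32.

61/32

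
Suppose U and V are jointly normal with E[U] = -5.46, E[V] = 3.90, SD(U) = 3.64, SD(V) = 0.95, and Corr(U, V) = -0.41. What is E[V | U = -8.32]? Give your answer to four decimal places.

E[V | U=x] = μ_V + ρ(σ_V/σ_U)(x − μ_U) for jointly normal variables.
E[V | U=-8.32] = 3.90 + (-0.41)·(0.95/3.64)·(-8.32 − (-5.46)) = 3.90 + (-0.10701)·(-2.86) = 4.2060.

4.2060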